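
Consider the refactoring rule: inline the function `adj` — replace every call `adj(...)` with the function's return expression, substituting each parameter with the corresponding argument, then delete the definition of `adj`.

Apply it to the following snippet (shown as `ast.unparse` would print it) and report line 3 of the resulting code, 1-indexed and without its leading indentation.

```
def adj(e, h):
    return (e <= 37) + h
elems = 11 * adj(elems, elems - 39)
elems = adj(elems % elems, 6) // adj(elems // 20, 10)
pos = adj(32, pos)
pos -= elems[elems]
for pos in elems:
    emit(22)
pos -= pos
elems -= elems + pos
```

pos = (32 <= 37) + pos

Transformed code:
elems = 11 * ((elems <= 37) + (elems - 39))
elems = ((elems % elems <= 37) + 6) // ((elems // 20 <= 37) + 10)
pos = (32 <= 37) + pos
pos -= elems[elems]
for pos in elems:
    emit(22)
pos -= pos
elems -= elems + pos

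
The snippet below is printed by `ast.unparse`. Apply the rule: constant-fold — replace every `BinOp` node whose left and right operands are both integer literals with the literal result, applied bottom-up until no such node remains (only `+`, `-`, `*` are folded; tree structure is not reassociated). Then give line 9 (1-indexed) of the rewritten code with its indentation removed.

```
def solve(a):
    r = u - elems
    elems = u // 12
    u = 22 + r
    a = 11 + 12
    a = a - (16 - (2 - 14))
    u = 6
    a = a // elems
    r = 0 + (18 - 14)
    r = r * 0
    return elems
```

r = 4

Transformed code:
def solve(a):
    r = u - elems
    elems = u // 12
    u = 22 + r
    a = 23
    a = a - 28
    u = 6
    a = a // elems
    r = 4
    r = r * 0
    return elems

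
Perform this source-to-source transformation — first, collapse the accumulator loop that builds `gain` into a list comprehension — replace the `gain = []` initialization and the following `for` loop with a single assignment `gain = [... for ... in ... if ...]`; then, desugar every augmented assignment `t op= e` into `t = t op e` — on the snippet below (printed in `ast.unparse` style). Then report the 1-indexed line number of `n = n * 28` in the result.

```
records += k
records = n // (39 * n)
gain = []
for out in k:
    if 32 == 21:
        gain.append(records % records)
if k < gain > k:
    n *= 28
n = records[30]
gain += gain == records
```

5

Transformed code:
records = records + k
records = n // (39 * n)
gain = [records % records for out in k if 32 == 21]
if k < gain > k:
    n = n * 28
n = records[30]
gain = gain + (gain == records)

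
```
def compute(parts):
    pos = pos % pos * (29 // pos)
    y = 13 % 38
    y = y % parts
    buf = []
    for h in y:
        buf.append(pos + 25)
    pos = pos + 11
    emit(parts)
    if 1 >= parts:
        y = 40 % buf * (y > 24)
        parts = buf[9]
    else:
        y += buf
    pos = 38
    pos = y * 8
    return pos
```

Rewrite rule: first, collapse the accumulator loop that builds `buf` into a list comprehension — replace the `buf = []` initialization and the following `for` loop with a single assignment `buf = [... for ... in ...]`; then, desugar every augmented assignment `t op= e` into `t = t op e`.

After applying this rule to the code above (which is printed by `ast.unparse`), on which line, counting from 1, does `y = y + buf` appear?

Transformed code:
def compute(parts):
    pos = pos % pos * (29 // pos)
    y = 13 % 38
    y = y % parts
    buf = [pos + 25 for h in y]
    pos = pos + 11
    emit(parts)
    if 1 >= parts:
        y = 40 % buf * (y > 24)
        parts = buf[9]
    else:
        y = y + buf
    pos = 38
    pos = y * 8
    return pos

12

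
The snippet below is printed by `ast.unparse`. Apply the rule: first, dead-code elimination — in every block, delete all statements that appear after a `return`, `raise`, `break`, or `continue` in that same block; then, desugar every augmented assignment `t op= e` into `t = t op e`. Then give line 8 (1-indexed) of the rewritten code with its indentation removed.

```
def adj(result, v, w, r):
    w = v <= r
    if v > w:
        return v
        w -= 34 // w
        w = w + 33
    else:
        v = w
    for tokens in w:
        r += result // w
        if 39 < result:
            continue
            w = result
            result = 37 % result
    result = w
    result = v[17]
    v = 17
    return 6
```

Transformed code:
def adj(result, v, w, r):
    w = v <= r
    if v > w:
        return v
    else:
        v = w
    for tokens in w:
        r = r + result // w
        if 39 < result:
            continue
    result = w
    result = v[17]
    v = 17
    return 6

r = r + result // w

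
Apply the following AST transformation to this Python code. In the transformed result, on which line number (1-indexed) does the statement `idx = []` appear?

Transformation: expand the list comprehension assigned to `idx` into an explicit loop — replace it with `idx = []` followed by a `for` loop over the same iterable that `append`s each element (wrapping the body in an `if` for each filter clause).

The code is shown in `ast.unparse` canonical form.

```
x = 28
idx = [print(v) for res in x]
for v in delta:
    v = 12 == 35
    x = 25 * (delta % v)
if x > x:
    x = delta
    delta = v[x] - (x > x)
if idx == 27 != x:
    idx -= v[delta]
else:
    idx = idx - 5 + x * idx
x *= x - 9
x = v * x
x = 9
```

2

Transformed code:
x = 28
idx = []
for res in x:
    idx.append(print(v))
for v in delta:
    v = 12 == 35
    x = 25 * (delta % v)
if x > x:
    x = delta
    delta = v[x] - (x > x)
if idx == 27 != x:
    idx -= v[delta]
else:
    idx = idx - 5 + x * idx
x *= x - 9
x = v * x
x = 9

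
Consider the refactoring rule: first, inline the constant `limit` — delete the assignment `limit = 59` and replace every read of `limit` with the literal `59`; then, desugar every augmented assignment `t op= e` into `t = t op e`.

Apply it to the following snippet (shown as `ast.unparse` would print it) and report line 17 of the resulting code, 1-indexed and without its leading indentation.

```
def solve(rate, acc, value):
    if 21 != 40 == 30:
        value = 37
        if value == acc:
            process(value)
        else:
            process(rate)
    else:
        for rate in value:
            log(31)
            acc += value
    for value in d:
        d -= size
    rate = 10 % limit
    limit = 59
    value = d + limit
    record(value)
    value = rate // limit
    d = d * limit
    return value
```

value = rate // 59

Transformed code:
def solve(rate, acc, value):
    if 21 != 40 == 30:
        value = 37
        if value == acc:
            process(value)
        else:
            process(rate)
    else:
        for rate in value:
            log(31)
            acc = acc + value
    for value in d:
        d = d - size
    rate = 10 % 59
    value = d + 59
    record(value)
    value = rate // 59
    d = d * 59
    return value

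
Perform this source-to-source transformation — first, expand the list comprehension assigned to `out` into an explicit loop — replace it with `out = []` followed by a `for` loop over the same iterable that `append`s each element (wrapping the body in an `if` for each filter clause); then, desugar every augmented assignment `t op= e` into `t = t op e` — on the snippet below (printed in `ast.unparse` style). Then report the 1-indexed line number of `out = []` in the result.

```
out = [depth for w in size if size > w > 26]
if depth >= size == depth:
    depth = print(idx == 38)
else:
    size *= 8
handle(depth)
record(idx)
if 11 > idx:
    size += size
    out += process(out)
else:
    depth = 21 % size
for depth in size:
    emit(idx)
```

1

Transformed code:
out = []
for w in size:
    if size > w > 26:
        out.append(depth)
if depth >= size == depth:
    depth = print(idx == 38)
else:
    size = size * 8
handle(depth)
record(idx)
if 11 > idx:
    size = size + size
    out = out + process(out)
else:
    depth = 21 % size
for depth in size:
    emit(idx)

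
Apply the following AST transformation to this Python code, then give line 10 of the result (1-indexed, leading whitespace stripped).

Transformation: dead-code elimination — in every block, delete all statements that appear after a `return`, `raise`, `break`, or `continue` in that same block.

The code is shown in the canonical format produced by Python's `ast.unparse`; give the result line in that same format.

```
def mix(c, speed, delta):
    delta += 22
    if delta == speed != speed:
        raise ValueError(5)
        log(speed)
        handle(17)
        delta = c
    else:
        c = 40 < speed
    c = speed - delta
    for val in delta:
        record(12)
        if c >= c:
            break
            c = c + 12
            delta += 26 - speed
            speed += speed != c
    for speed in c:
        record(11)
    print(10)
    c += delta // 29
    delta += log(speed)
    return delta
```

if c >= c:

Transformed code:
def mix(c, speed, delta):
    delta += 22
    if delta == speed != speed:
        raise ValueError(5)
    else:
        c = 40 < speed
    c = speed - delta
    for val in delta:
        record(12)
        if c >= c:
            break
    for speed in c:
        record(11)
    print(10)
    c += delta // 29
    delta += log(speed)
    return delta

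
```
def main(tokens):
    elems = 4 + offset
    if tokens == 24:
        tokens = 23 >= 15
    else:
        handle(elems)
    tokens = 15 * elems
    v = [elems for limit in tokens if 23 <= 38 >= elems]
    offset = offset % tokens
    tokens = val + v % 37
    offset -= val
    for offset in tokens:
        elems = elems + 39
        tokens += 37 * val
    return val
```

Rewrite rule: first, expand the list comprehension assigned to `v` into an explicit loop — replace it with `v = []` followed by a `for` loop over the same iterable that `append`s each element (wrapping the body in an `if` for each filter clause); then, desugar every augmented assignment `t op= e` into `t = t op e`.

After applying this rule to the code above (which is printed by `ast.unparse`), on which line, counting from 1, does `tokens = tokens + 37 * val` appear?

17

Transformed code:
def main(tokens):
    elems = 4 + offset
    if tokens == 24:
        tokens = 23 >= 15
    else:
        handle(elems)
    tokens = 15 * elems
    v = []
    for limit in tokens:
        if 23 <= 38 >= elems:
            v.append(elems)
    offset = offset % tokens
    tokens = val + v % 37
    offset = offset - val
    for offset in tokens:
        elems = elems + 39
        tokens = tokens + 37 * val
    return val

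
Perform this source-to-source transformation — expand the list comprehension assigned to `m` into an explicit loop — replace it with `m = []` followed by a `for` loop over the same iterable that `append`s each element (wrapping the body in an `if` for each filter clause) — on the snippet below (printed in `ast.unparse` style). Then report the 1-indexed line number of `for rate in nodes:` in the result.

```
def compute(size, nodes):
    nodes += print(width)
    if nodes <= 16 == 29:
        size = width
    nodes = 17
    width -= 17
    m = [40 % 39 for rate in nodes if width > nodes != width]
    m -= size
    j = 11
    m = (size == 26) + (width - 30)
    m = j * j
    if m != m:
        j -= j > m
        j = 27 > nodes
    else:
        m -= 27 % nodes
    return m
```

Transformed code:
def compute(size, nodes):
    nodes += print(width)
    if nodes <= 16 == 29:
        size = width
    nodes = 17
    width -= 17
    m = []
    for rate in nodes:
        if width > nodes != width:
            m.append(40 % 39)
    m -= size
    j = 11
    m = (size == 26) + (width - 30)
    m = j * j
    if m != m:
        j -= j > m
        j = 27 > nodes
    else:
        m -= 27 % nodes
    return m

8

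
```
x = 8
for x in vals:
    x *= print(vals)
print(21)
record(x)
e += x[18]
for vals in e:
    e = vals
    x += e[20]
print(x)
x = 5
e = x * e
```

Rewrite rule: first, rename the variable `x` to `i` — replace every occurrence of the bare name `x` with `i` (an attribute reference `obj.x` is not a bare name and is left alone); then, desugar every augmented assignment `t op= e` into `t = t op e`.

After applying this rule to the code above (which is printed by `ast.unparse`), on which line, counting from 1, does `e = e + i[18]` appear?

6

Transformed code:
i = 8
for i in vals:
    i = i * print(vals)
print(21)
record(i)
e = e + i[18]
for vals in e:
    e = vals
    i = i + e[20]
print(i)
i = 5
e = i * e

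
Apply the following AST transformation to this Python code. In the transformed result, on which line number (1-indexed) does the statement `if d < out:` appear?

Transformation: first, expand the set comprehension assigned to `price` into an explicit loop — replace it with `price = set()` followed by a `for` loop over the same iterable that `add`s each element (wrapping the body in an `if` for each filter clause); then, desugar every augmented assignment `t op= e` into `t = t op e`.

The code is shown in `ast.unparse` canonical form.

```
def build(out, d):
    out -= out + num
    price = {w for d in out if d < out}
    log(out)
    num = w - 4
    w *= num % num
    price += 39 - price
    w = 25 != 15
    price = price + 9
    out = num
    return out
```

Transformed code:
def build(out, d):
    out = out - (out + num)
    price = set()
    for d in out:
        if d < out:
            price.add(w)
    log(out)
    num = w - 4
    w = w * (num % num)
    price = price + (39 - price)
    w = 25 != 15
    price = price + 9
    out = num
    return out

5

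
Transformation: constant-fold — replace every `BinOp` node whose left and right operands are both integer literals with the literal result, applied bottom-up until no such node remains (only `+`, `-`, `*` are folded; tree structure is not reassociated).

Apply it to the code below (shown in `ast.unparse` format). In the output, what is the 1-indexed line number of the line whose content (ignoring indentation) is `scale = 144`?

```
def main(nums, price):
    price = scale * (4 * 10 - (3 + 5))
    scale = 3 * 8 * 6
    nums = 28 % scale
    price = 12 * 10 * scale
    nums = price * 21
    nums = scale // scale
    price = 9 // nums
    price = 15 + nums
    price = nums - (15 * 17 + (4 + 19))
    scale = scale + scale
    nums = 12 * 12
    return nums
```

3

Transformed code:
def main(nums, price):
    price = scale * 32
    scale = 144
    nums = 28 % scale
    price = 120 * scale
    nums = price * 21
    nums = scale // scale
    price = 9 // nums
    price = 15 + nums
    price = nums - 278
    scale = scale + scale
    nums = 144
    return nums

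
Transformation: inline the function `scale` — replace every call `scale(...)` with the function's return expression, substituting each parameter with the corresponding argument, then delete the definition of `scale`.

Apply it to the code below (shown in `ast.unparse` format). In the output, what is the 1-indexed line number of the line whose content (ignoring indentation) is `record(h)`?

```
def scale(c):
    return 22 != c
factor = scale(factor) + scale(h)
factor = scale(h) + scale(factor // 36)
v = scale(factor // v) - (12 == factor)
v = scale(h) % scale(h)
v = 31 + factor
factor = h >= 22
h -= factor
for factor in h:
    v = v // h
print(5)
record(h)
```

11

Transformed code:
factor = (22 != factor) + (22 != h)
factor = (22 != h) + (22 != factor // 36)
v = (22 != factor // v) - (12 == factor)
v = (22 != h) % (22 != h)
v = 31 + factor
factor = h >= 22
h -= factor
for factor in h:
    v = v // h
print(5)
record(h)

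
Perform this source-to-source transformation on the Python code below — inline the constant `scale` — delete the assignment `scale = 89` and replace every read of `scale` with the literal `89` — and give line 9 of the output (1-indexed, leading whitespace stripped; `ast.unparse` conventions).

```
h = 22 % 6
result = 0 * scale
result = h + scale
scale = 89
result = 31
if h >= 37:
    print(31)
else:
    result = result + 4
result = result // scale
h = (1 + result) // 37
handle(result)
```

Transformed code:
h = 22 % 6
result = 0 * 89
result = h + 89
result = 31
if h >= 37:
    print(31)
else:
    result = result + 4
result = result // 89
h = (1 + result) // 37
handle(result)

result = result // 89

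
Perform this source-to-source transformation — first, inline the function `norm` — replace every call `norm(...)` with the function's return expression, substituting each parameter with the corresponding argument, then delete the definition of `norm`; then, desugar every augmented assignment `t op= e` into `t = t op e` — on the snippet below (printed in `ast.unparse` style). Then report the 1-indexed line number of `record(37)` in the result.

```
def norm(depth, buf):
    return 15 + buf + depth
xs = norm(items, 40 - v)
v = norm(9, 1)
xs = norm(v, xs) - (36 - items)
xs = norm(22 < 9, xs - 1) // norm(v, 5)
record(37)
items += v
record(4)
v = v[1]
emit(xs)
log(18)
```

5

Transformed code:
xs = 15 + (40 - v) + items
v = 15 + 1 + 9
xs = 15 + xs + v - (36 - items)
xs = (15 + (xs - 1) + (22 < 9)) // (15 + 5 + v)
record(37)
items = items + v
record(4)
v = v[1]
emit(xs)
log(18)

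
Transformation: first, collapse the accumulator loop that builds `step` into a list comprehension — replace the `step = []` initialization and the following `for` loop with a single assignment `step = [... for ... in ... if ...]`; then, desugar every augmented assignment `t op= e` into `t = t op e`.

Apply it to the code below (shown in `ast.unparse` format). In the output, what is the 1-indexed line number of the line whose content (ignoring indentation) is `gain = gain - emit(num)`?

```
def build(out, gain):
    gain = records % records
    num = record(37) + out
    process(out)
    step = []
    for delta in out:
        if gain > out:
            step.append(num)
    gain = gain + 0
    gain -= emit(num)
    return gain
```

Transformed code:
def build(out, gain):
    gain = records % records
    num = record(37) + out
    process(out)
    step = [num for delta in out if gain > out]
    gain = gain + 0
    gain = gain - emit(num)
    return gain

7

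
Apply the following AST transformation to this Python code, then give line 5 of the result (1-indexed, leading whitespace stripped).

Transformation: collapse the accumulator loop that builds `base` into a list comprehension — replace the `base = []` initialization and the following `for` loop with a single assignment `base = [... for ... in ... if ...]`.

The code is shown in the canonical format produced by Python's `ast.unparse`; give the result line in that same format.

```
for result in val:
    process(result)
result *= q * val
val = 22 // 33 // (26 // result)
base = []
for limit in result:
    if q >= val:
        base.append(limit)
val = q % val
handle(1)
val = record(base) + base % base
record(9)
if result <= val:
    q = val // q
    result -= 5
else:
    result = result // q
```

base = [limit for limit in result if q >= val]

Transformed code:
for result in val:
    process(result)
result *= q * val
val = 22 // 33 // (26 // result)
base = [limit for limit in result if q >= val]
val = q % val
handle(1)
val = record(base) + base % base
record(9)
if result <= val:
    q = val // q
    result -= 5
else:
    result = result // q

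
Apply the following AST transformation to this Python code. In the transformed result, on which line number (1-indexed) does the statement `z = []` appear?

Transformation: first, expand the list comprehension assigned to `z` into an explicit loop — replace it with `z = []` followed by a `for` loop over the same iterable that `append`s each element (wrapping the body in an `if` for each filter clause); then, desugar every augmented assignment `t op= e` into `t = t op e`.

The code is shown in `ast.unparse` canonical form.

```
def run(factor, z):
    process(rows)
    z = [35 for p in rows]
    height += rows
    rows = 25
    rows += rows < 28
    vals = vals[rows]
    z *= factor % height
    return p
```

3

Transformed code:
def run(factor, z):
    process(rows)
    z = []
    for p in rows:
        z.append(35)
    height = height + rows
    rows = 25
    rows = rows + (rows < 28)
    vals = vals[rows]
    z = z * (factor % height)
    return p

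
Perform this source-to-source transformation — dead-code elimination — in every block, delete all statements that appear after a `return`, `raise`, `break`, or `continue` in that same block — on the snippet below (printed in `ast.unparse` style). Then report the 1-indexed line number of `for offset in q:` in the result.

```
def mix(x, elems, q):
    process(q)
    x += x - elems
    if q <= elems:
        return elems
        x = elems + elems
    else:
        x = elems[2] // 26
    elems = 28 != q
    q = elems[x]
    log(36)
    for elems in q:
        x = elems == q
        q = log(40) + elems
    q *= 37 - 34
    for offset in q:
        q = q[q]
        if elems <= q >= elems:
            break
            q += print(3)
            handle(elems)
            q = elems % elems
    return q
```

15

Transformed code:
def mix(x, elems, q):
    process(q)
    x += x - elems
    if q <= elems:
        return elems
    else:
        x = elems[2] // 26
    elems = 28 != q
    q = elems[x]
    log(36)
    for elems in q:
        x = elems == q
        q = log(40) + elems
    q *= 37 - 34
    for offset in q:
        q = q[q]
        if elems <= q >= elems:
            break
    return q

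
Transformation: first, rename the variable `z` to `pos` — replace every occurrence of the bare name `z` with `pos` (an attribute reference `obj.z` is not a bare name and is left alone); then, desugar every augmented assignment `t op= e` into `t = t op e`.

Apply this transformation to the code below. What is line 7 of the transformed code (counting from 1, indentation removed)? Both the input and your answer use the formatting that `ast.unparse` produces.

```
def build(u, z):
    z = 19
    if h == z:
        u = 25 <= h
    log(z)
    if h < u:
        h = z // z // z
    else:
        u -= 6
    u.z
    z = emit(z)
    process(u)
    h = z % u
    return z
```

Transformed code:
def build(u, pos):
    pos = 19
    if h == pos:
        u = 25 <= h
    log(pos)
    if h < u:
        h = pos // pos // pos
    else:
        u = u - 6
    u.z
    pos = emit(pos)
    process(u)
    h = pos % u
    return pos

h = pos // pos // pos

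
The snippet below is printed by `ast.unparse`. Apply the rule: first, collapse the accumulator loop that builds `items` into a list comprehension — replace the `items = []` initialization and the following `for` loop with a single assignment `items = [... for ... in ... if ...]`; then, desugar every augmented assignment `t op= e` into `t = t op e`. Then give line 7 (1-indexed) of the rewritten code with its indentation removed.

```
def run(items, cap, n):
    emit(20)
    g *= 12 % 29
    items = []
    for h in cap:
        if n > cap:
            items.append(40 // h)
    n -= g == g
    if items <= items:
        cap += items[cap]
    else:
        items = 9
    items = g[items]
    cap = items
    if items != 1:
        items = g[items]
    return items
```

Transformed code:
def run(items, cap, n):
    emit(20)
    g = g * (12 % 29)
    items = [40 // h for h in cap if n > cap]
    n = n - (g == g)
    if items <= items:
        cap = cap + items[cap]
    else:
        items = 9
    items = g[items]
    cap = items
    if items != 1:
        items = g[items]
    return items

cap = cap + items[cap]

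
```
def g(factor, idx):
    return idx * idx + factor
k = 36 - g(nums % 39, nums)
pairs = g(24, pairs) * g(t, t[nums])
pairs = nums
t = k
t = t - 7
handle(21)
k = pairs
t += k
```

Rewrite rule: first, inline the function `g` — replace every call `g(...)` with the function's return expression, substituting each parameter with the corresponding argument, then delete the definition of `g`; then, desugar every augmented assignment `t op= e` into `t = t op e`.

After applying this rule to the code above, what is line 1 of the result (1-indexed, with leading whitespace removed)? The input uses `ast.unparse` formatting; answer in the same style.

Transformed code:
k = 36 - (nums * nums + nums % 39)
pairs = (pairs * pairs + 24) * (t[nums] * t[nums] + t)
pairs = nums
t = k
t = t - 7
handle(21)
k = pairs
t = t + k

k = 36 - (nums * nums + nums % 39)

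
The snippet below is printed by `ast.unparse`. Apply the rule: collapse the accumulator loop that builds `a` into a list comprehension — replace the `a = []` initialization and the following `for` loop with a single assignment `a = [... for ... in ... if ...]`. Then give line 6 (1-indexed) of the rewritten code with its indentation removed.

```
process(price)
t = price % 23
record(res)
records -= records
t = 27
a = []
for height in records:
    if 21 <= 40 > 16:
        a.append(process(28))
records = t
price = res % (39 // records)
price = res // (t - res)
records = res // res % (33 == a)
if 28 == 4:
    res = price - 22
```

a = [process(28) for height in records if 21 <= 40 > 16]

Transformed code:
process(price)
t = price % 23
record(res)
records -= records
t = 27
a = [process(28) for height in records if 21 <= 40 > 16]
records = t
price = res % (39 // records)
price = res // (t - res)
records = res // res % (33 == a)
if 28 == 4:
    res = price - 22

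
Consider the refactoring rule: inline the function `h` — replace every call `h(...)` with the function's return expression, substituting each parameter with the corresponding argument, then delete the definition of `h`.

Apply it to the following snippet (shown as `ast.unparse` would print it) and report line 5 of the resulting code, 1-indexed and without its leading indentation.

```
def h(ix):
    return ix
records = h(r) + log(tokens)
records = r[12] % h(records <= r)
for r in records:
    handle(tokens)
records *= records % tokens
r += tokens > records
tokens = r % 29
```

Transformed code:
records = r + log(tokens)
records = r[12] % (records <= r)
for r in records:
    handle(tokens)
records *= records % tokens
r += tokens > records
tokens = r % 29

records *= records % tokens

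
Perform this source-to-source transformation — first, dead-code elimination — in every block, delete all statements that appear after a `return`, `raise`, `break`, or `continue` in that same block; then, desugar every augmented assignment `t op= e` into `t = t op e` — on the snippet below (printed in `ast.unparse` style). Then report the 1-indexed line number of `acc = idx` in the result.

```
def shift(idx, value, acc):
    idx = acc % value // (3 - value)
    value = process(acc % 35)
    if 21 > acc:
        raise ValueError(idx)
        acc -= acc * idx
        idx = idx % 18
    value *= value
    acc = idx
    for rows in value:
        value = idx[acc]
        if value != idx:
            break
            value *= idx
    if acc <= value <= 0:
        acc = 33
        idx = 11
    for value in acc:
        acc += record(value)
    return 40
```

7

Transformed code:
def shift(idx, value, acc):
    idx = acc % value // (3 - value)
    value = process(acc % 35)
    if 21 > acc:
        raise ValueError(idx)
    value = value * value
    acc = idx
    for rows in value:
        value = idx[acc]
        if value != idx:
            break
    if acc <= value <= 0:
        acc = 33
        idx = 11
    for value in acc:
        acc = acc + record(value)
    return 40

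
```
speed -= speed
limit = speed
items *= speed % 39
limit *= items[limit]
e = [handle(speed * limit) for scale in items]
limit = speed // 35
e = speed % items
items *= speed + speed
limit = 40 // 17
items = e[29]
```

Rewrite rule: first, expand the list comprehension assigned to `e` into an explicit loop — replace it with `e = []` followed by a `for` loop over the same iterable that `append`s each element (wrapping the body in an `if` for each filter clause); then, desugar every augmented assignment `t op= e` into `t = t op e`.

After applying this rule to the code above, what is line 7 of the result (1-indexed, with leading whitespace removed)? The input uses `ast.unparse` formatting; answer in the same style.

Transformed code:
speed = speed - speed
limit = speed
items = items * (speed % 39)
limit = limit * items[limit]
e = []
for scale in items:
    e.append(handle(speed * limit))
limit = speed // 35
e = speed % items
items = items * (speed + speed)
limit = 40 // 17
items = e[29]

e.append(handle(speed * limit))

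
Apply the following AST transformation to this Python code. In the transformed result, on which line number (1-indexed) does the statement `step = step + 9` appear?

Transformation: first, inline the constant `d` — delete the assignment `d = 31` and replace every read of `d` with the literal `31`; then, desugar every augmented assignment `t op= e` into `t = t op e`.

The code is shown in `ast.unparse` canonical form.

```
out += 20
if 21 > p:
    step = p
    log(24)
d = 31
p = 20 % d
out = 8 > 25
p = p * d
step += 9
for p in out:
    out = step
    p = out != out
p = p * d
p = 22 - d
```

8

Transformed code:
out = out + 20
if 21 > p:
    step = p
    log(24)
p = 20 % 31
out = 8 > 25
p = p * 31
step = step + 9
for p in out:
    out = step
    p = out != out
p = p * 31
p = 22 - 31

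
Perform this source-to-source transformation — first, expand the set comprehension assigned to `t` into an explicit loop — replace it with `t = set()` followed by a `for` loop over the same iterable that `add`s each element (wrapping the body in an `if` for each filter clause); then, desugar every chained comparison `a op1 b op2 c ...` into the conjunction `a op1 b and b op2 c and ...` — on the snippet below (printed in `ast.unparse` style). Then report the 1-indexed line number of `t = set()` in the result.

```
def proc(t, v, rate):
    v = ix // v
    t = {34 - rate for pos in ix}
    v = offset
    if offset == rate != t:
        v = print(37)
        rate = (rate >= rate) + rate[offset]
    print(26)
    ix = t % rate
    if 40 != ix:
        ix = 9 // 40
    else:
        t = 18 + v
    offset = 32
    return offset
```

3

Transformed code:
def proc(t, v, rate):
    v = ix // v
    t = set()
    for pos in ix:
        t.add(34 - rate)
    v = offset
    if offset == rate and rate != t:
        v = print(37)
        rate = (rate >= rate) + rate[offset]
    print(26)
    ix = t % rate
    if 40 != ix:
        ix = 9 // 40
    else:
        t = 18 + v
    offset = 32
    return offset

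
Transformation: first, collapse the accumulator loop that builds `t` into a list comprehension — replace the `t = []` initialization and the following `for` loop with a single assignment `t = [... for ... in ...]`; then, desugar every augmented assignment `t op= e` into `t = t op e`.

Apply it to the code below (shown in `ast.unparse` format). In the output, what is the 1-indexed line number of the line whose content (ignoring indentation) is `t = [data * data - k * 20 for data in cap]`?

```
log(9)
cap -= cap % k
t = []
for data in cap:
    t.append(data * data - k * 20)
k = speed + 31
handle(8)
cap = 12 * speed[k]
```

3

Transformed code:
log(9)
cap = cap - cap % k
t = [data * data - k * 20 for data in cap]
k = speed + 31
handle(8)
cap = 12 * speed[k]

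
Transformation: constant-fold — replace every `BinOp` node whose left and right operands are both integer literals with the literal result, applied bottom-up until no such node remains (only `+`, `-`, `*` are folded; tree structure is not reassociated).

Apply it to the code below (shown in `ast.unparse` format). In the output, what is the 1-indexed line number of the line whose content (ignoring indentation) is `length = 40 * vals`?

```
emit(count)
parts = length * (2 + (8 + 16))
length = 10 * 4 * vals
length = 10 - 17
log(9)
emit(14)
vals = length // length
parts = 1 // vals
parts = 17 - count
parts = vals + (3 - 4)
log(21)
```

3

Transformed code:
emit(count)
parts = length * 26
length = 40 * vals
length = -7
log(9)
emit(14)
vals = length // length
parts = 1 // vals
parts = 17 - count
parts = vals + -1
log(21)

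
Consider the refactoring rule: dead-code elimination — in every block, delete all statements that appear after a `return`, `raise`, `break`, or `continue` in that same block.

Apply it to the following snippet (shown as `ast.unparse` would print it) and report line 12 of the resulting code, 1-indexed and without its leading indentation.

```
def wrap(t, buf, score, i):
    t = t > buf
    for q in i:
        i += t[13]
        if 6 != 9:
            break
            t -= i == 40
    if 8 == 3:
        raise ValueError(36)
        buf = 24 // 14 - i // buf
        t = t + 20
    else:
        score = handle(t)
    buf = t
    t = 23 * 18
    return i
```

Transformed code:
def wrap(t, buf, score, i):
    t = t > buf
    for q in i:
        i += t[13]
        if 6 != 9:
            break
    if 8 == 3:
        raise ValueError(36)
    else:
        score = handle(t)
    buf = t
    t = 23 * 18
    return i

t = 23 * 18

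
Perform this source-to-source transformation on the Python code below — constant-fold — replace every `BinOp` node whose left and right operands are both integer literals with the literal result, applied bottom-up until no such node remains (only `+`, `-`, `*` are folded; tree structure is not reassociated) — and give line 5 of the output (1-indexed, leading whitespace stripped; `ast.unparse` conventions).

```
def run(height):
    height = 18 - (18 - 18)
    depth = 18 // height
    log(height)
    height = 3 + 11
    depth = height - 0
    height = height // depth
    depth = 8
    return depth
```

Transformed code:
def run(height):
    height = 18
    depth = 18 // height
    log(height)
    height = 14
    depth = height - 0
    height = height // depth
    depth = 8
    return depth

height = 14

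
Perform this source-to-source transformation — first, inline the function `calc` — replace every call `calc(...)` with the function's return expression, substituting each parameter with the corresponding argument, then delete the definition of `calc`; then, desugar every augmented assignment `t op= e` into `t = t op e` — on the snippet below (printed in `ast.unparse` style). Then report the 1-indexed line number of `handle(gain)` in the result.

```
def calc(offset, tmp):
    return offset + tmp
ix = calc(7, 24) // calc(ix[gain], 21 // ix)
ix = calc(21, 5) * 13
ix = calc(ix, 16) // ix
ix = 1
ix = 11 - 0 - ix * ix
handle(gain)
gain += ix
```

Transformed code:
ix = (7 + 24) // (ix[gain] + 21 // ix)
ix = (21 + 5) * 13
ix = (ix + 16) // ix
ix = 1
ix = 11 - 0 - ix * ix
handle(gain)
gain = gain + ix

6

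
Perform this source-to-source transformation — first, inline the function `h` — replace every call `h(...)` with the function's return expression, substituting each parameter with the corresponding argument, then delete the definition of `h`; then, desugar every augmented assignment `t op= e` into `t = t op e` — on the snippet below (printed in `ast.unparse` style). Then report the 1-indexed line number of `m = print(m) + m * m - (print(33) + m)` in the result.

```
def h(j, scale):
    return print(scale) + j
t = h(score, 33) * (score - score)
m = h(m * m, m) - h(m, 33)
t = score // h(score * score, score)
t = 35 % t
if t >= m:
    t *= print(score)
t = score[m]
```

Transformed code:
t = (print(33) + score) * (score - score)
m = print(m) + m * m - (print(33) + m)
t = score // (print(score) + score * score)
t = 35 % t
if t >= m:
    t = t * print(score)
t = score[m]

2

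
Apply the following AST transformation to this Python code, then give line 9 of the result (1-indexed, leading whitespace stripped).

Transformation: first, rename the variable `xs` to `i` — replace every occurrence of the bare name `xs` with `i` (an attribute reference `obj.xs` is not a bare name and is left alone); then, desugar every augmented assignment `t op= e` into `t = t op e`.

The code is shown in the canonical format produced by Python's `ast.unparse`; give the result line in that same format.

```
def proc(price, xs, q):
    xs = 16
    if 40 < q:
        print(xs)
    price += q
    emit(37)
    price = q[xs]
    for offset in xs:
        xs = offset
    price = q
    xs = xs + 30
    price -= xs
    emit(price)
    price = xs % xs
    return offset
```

i = offset

Transformed code:
def proc(price, i, q):
    i = 16
    if 40 < q:
        print(i)
    price = price + q
    emit(37)
    price = q[i]
    for offset in i:
        i = offset
    price = q
    i = i + 30
    price = price - i
    emit(price)
    price = i % i
    return offset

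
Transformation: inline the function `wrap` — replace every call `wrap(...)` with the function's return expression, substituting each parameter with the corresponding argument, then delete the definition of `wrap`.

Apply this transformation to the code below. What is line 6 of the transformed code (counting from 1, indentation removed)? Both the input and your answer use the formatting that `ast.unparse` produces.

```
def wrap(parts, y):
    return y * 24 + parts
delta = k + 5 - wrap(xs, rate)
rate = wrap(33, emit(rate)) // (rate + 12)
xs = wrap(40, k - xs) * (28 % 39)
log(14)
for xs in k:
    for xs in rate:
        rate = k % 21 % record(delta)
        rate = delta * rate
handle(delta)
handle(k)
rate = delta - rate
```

Transformed code:
delta = k + 5 - (rate * 24 + xs)
rate = (emit(rate) * 24 + 33) // (rate + 12)
xs = ((k - xs) * 24 + 40) * (28 % 39)
log(14)
for xs in k:
    for xs in rate:
        rate = k % 21 % record(delta)
        rate = delta * rate
handle(delta)
handle(k)
rate = delta - rate

for xs in rate:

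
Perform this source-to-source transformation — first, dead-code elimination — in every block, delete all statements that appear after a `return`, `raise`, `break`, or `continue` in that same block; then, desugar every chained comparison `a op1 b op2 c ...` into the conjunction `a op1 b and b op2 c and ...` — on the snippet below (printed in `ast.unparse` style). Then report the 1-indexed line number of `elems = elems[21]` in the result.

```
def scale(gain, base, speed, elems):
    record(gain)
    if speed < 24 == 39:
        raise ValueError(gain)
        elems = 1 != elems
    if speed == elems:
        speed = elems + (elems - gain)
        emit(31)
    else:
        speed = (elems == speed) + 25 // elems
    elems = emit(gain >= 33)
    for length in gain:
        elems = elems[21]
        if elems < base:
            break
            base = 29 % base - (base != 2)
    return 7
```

Transformed code:
def scale(gain, base, speed, elems):
    record(gain)
    if speed < 24 and 24 == 39:
        raise ValueError(gain)
    if speed == elems:
        speed = elems + (elems - gain)
        emit(31)
    else:
        speed = (elems == speed) + 25 // elems
    elems = emit(gain >= 33)
    for length in gain:
        elems = elems[21]
        if elems < base:
            break
    return 7

12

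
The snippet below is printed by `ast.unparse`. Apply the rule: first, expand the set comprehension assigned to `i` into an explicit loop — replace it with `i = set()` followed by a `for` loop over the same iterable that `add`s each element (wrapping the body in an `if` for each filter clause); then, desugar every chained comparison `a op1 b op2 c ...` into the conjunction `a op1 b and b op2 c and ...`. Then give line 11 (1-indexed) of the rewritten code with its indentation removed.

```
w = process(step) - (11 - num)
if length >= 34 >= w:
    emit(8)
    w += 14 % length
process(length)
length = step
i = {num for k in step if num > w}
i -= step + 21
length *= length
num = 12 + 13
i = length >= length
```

i -= step + 21

Transformed code:
w = process(step) - (11 - num)
if length >= 34 and 34 >= w:
    emit(8)
    w += 14 % length
process(length)
length = step
i = set()
for k in step:
    if num > w:
        i.add(num)
i -= step + 21
length *= length
num = 12 + 13
i = length >= length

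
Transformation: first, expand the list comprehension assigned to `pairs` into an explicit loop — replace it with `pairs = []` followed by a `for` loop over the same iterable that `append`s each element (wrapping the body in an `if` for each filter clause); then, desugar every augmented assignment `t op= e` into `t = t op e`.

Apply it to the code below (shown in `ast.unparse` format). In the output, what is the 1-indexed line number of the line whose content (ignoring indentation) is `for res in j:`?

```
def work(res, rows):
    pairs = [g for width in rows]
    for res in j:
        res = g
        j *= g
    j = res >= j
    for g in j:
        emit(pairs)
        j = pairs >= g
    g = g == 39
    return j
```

5

Transformed code:
def work(res, rows):
    pairs = []
    for width in rows:
        pairs.append(g)
    for res in j:
        res = g
        j = j * g
    j = res >= j
    for g in j:
        emit(pairs)
        j = pairs >= g
    g = g == 39
    return j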